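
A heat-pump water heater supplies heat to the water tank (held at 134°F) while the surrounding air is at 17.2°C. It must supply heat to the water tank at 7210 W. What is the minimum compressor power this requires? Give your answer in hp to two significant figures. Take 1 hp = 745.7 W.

In absolute terms T_C = 290.35 K and T_H = 329.82 K, so ΔT = 39.47 K.
COP_Carnot = T_H/ΔT = 329.82/39.47 = 8.357.
Ẇ_min = Q̇/COP_Carnot = 7210/8.357 = 862.8 W = 1.157 hp.

1.2 hp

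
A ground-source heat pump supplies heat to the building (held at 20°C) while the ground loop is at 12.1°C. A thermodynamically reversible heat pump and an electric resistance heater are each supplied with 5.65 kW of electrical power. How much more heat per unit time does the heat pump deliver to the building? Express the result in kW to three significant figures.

204 kW

In absolute terms T_C = 285.25 K and T_H = 293.15 K, so ΔT = 7.900 K.
COP_Carnot = T_H/ΔT = 293.15/7.900 = 37.11.
The heat pump delivers Q̇_H = COP × Ẇ = 209.7 kW; the resistance heater delivers Ẇ = 5.650 kW.
Extra = (COP − 1)·Ẇ = 204.0 kW.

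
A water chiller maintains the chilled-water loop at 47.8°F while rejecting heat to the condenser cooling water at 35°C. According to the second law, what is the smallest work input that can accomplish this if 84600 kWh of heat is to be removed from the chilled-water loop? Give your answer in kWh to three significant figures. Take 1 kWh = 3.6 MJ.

In absolute terms T_C = 281.93 K and T_H = 308.15 K, so ΔT = 26.22 K.
The reversible limit is COP_R = T_C/ΔT = 10.75, so W_min = Q_C/COP = Q_C·ΔT/T_C.
W_min = 84600 × 26.22/281.93 = 7869 kWh.

7870 kWh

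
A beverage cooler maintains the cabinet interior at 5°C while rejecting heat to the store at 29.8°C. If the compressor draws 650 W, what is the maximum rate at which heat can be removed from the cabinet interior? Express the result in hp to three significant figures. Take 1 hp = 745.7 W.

9.78 hp

In absolute terms T_C = 278.15 K and T_H = 302.95 K, so ΔT = 24.80 K.
COP_Carnot = T_C/ΔT = 278.15/24.80 = 11.22.
Q̇_max = COP_Carnot × Ẇ = 11.22 × 650.0 W = 7290 W = 9.776 hp.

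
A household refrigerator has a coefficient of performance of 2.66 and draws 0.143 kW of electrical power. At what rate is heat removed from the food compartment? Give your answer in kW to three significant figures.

Q̇_C = COP × Ẇ = 2.66 × 0.1430 = 0.3804 kW.

0.380 kW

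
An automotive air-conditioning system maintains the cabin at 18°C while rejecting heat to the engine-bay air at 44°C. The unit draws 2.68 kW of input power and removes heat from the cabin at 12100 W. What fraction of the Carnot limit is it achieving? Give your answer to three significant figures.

0.403

Converting, Q̇_C = 12100 W = 12.10 kW, so COP_actual = Q̇_C/Ẇ = 12.10/2.680 = 4.515.
In absolute terms T_C = 291.15 K and T_H = 317.15 K, so ΔT = 26.00 K.
COP_Carnot = T_C/ΔT = 291.15/26.00 = 11.20.
η_II = COP_actual/COP_Carnot = 4.515/11.20 = 0.4032.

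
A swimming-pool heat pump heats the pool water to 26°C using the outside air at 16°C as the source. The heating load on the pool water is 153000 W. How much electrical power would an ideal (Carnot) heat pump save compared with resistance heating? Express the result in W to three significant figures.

148000 W

In absolute terms T_C = 289.15 K and T_H = 299.15 K, so ΔT = 10.00 K.
COP_Carnot = T_H/ΔT = 299.15/10.00 = 29.92.
Resistance heating needs Ẇ_res = Q̇_H = 153000 W; the reversible heat pump needs only Ẇ_hp = Q̇_H/COP = 5114 W.
Saving = 153000 − 5114 = 147900 W.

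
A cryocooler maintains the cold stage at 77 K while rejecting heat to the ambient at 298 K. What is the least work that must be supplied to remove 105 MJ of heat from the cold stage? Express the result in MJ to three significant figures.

The reservoir spacing is ΔT = 298 − 77 = 221.0 K.
The reversible limit is COP_R = T_C/ΔT = 0.3484, so W_min = Q_C/COP = Q_C·ΔT/T_C.
W_min = 105.0 × 221.0/77.00 = 301.4 MJ.

301 MJ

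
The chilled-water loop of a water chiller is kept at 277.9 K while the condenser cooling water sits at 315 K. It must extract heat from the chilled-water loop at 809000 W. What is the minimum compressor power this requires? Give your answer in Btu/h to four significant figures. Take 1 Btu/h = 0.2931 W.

368500 Btu/h

The reservoir spacing is ΔT = 315 − 277.9 = 37.10 K.
COP_Carnot = T_C/ΔT = 277.90/37.10 = 7.491.
Ẇ_min = Q̇/COP_Carnot = 809000/7.491 = 108000 W = 368500 Btu/h.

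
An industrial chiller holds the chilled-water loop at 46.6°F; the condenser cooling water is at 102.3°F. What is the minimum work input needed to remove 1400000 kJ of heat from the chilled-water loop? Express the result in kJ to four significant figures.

In absolute terms T_C = 281.26 K and T_H = 312.21 K, so ΔT = 30.94 K.
The reversible limit is COP_R = T_C/ΔT = 9.089, so W_min = Q_C/COP = Q_C·ΔT/T_C.
W_min = 1400000 × 30.94/281.26 = 154000 kJ.

154000 kJ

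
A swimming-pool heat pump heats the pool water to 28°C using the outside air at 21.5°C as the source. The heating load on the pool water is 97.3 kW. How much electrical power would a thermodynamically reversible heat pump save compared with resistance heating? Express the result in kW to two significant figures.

95 kW

In absolute terms T_C = 294.65 K and T_H = 301.15 K, so ΔT = 6.500 K.
COP_Carnot = T_H/ΔT = 301.15/6.500 = 46.33.
Resistance heating needs Ẇ_res = Q̇_H = 97.30 kW; the reversible heat pump needs only Ẇ_hp = Q̇_H/COP = 2.100 kW.
Saving = 97.30 − 2.100 = 95.20 kW.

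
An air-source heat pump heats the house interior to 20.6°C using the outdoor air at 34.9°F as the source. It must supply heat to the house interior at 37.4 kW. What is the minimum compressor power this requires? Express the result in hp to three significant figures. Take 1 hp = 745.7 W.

In absolute terms T_C = 274.76 K and T_H = 293.75 K, so ΔT = 18.99 K.
COP_Carnot = T_H/ΔT = 293.75/18.99 = 15.47.
Ẇ_min = Q̇/COP_Carnot = 37.40/15.47 = 2.418 kW = 3.242 hp.

3.24 hp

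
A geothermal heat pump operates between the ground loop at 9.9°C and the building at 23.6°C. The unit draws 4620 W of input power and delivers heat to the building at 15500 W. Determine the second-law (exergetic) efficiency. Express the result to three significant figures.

0.155

COP_actual = Q̇_H/Ẇ = 15500/4620 = 3.355.
In absolute terms T_C = 283.05 K and T_H = 296.75 K, so ΔT = 13.70 K.
COP_Carnot = T_H/ΔT = 296.75/13.70 = 21.66.
η_II = COP_actual/COP_Carnot = 3.355/21.66 = 0.1549.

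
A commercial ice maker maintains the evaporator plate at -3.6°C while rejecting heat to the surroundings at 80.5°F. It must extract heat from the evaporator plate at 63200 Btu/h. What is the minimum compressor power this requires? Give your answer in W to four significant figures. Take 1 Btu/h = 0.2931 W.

2099 W

In absolute terms T_C = 269.55 K and T_H = 300.09 K, so ΔT = 30.54 K.
COP_Carnot = T_C/ΔT = 269.55/30.54 = 8.825.
Ẇ_min = Q̇/COP_Carnot = 63200/8.825 = 7162 Btu/h = 2099 W.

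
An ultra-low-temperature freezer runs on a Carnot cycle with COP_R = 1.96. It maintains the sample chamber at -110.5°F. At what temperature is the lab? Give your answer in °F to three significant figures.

67.6 °F

COP_R = T_C/(T_H − T_C) gives T_H − T_C = T_C/COP.
With T_C = 193.98 K, T_H = 193.98 × (1 + 1/1.96) = 292.95 K.
Converting, 292.95 K = 67.65°F.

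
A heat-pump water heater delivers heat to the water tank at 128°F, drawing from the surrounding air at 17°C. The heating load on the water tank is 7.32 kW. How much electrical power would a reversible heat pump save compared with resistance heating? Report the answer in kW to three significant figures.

6.51 kW

In absolute terms T_C = 290.15 K and T_H = 326.48 K, so ΔT = 36.33 K.
COP_Carnot = T_H/ΔT = 326.48/36.33 = 8.986.
Resistance heating needs Ẇ_res = Q̇_H = 7.320 kW; the reversible heat pump needs only Ẇ_hp = Q̇_H/COP = 0.8146 kW.
Saving = 7.320 − 0.8146 = 6.505 kW.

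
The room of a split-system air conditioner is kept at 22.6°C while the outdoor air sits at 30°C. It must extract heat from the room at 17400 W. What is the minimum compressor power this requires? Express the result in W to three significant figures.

In absolute terms T_C = 295.75 K and T_H = 303.15 K, so ΔT = 7.400 K.
COP_Carnot = T_C/ΔT = 295.75/7.400 = 39.97.
Ẇ_min = Q̇/COP_Carnot = 17400/39.97 = 435.4 W.

435 W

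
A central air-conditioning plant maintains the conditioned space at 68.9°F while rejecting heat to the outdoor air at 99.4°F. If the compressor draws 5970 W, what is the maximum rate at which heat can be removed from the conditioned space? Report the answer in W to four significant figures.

103500 W

In absolute terms T_C = 293.65 K and T_H = 310.59 K, so ΔT = 16.94 K.
COP_Carnot = T_C/ΔT = 293.65/16.94 = 17.33.
Q̇_max = COP_Carnot × Ẇ = 17.33 × 5970 W = 103500 W.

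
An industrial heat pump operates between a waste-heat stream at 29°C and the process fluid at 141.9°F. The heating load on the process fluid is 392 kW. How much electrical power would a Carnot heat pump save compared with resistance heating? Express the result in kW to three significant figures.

In absolute terms T_C = 302.15 K and T_H = 334.21 K, so ΔT = 32.06 K.
COP_Carnot = T_H/ΔT = 334.21/32.06 = 10.43.
Resistance heating needs Ẇ_res = Q̇_H = 392.0 kW; the reversible heat pump needs only Ẇ_hp = Q̇_H/COP = 37.60 kW.
Saving = 392.0 − 37.60 = 354.4 kW.

354 kW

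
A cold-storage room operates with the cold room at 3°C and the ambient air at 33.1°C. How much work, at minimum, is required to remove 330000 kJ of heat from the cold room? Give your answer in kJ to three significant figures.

In absolute terms T_C = 276.15 K and T_H = 306.25 K, so ΔT = 30.10 K.
The reversible limit is COP_R = T_C/ΔT = 9.174, so W_min = Q_C/COP = Q_C·ΔT/T_C.
W_min = 330000 × 30.10/276.15 = 35970 kJ.

36000 kJ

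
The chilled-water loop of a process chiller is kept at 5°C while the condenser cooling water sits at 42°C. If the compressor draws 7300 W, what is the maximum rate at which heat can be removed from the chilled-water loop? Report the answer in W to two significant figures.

55000 W

In absolute terms T_C = 278.15 K and T_H = 315.15 K, so ΔT = 37.00 K.
COP_Carnot = T_C/ΔT = 278.15/37.00 = 7.518.
Q̇_max = COP_Carnot × Ẇ = 7.518 × 7300 W = 54880 W.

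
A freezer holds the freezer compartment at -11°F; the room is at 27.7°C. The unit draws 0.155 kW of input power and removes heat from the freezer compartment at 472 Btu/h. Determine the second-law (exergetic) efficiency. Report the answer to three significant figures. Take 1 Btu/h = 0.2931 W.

Converting, Q̇_C = 472.0 Btu/h = 0.1383 kW, so COP_actual = Q̇_C/Ẇ = 0.1383/0.1550 = 0.8925.
In absolute terms T_C = 249.26 K and T_H = 300.85 K, so ΔT = 51.59 K.
COP_Carnot = T_C/ΔT = 249.26/51.59 = 4.832.
η_II = COP_actual/COP_Carnot = 0.8925/4.832 = 0.1847.

0.185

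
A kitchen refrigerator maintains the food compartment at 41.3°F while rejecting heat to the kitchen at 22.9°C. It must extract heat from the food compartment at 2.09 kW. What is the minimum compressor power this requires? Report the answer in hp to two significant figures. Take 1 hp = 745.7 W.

In absolute terms T_C = 278.32 K and T_H = 296.05 K, so ΔT = 17.73 K.
COP_Carnot = T_C/ΔT = 278.32/17.73 = 15.69.
Ẇ_min = Q̇/COP_Carnot = 2.090/15.69 = 0.1332 kW = 0.1786 hp.

0.18 hp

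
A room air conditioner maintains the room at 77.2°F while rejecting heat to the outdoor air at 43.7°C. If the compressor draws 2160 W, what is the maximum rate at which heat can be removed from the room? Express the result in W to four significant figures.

In absolute terms T_C = 298.26 K and T_H = 316.85 K, so ΔT = 18.59 K.
COP_Carnot = T_C/ΔT = 298.26/18.59 = 16.05.
Q̇_max = COP_Carnot × Ẇ = 16.05 × 2160 W = 34660 W.

34660 W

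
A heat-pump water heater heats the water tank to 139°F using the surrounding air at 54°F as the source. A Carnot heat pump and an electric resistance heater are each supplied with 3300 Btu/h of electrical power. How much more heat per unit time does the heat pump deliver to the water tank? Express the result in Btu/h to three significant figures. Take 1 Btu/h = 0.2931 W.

19900 Btu/h

In absolute terms T_C = 285.37 K and T_H = 332.59 K, so ΔT = 47.22 K.
COP_Carnot = T_H/ΔT = 332.59/47.22 = 7.043.
The heat pump delivers Q̇_H = COP × Ẇ = 23240 Btu/h; the resistance heater delivers Ẇ = 3300 Btu/h.
Extra = (COP − 1)·Ẇ = 19940 Btu/h.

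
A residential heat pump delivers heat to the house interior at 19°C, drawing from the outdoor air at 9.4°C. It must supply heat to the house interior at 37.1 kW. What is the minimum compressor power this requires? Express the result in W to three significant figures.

In absolute terms T_C = 282.55 K and T_H = 292.15 K, so ΔT = 9.600 K.
COP_Carnot = T_H/ΔT = 292.15/9.600 = 30.43.
Ẇ_min = Q̇/COP_Carnot = 37.10/30.43 = 1.219 kW = 1219 W.

1220 W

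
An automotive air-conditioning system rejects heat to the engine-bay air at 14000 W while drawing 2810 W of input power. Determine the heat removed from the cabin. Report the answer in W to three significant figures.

For a cyclic device the first law requires Q̇_H = Q̇_C + Ẇ.
Q̇_C = Q̇_H − Ẇ = 11190 W.

11200 W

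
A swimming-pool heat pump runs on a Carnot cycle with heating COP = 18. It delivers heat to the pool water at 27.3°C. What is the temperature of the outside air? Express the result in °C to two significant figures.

11 °C

COP_HP = T_H/(T_H − T_C) gives T_H − T_C = T_H/COP.
With T_H = 300.45 K, T_C = 300.45 × (1 − 1/18) = 283.76 K.
Converting, 283.76 K = 10.61°C.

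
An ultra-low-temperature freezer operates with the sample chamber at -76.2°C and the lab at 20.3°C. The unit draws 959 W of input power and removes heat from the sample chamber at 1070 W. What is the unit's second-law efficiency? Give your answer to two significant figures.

0.55

COP_actual = Q̇_C/Ẇ = 1070/959.0 = 1.116.
In absolute terms T_C = 196.95 K and T_H = 293.45 K, so ΔT = 96.50 K.
COP_Carnot = T_C/ΔT = 196.95/96.50 = 2.041.
η_II = COP_actual/COP_Carnot = 1.116/2.041 = 0.5467.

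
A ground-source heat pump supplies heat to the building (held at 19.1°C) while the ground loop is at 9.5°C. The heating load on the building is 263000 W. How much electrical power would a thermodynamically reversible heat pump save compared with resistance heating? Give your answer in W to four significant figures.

254400 W

In absolute terms T_C = 282.65 K and T_H = 292.25 K, so ΔT = 9.600 K.
COP_Carnot = T_H/ΔT = 292.25/9.600 = 30.44.
Resistance heating needs Ẇ_res = Q̇_H = 263000 W; the reversible heat pump needs only Ẇ_hp = Q̇_H/COP = 8639 W.
Saving = 263000 − 8639 = 254400 W.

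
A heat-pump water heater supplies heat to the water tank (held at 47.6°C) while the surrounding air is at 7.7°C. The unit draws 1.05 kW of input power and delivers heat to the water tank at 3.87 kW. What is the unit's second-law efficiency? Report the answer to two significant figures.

0.46

COP_actual = Q̇_H/Ẇ = 3.870/1.050 = 3.686.
In absolute terms T_C = 280.85 K and T_H = 320.75 K, so ΔT = 39.90 K.
COP_Carnot = T_H/ΔT = 320.75/39.90 = 8.039.
η_II = COP_actual/COP_Carnot = 3.686/8.039 = 0.4585.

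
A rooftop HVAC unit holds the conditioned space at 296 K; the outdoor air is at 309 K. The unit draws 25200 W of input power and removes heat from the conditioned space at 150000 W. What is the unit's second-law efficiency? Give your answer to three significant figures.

0.261

COP_actual = Q̇_C/Ẇ = 150000/25200 = 5.952.
The reservoir spacing is ΔT = 309 − 296 = 13.00 K.
COP_Carnot = T_C/ΔT = 296.00/13.00 = 22.77.
η_II = COP_actual/COP_Carnot = 5.952/22.77 = 0.2614.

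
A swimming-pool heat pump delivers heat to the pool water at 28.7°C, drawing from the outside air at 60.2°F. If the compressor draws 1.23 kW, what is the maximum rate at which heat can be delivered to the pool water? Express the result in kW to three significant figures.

28.5 kW

In absolute terms T_C = 288.82 K and T_H = 301.85 K, so ΔT = 13.03 K.
COP_Carnot = T_H/ΔT = 301.85/13.03 = 23.16.
Q̇_max = COP_Carnot × Ẇ = 23.16 × 1.230 kW = 28.49 kW.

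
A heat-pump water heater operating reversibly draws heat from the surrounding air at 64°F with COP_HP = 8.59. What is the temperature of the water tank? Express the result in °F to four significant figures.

133.0 °F

COP_HP = T_H/(T_H − T_C) rearranges to T_H = COP·T_C/(COP − 1).
With T_C = 290.93 K, T_H = 8.59 × 290.93/7.590 = 329.26 K.
Converting, 329.26 K = 132.99°F.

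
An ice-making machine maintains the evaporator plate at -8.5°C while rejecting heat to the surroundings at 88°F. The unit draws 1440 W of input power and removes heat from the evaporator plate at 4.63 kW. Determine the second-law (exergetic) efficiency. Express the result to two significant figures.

0.48

Converting, Q̇_C = 4.630 kW = 4630 W, so COP_actual = Q̇_C/Ẇ = 4630/1440 = 3.215.
In absolute terms T_C = 264.65 K and T_H = 304.26 K, so ΔT = 39.61 K.
COP_Carnot = T_C/ΔT = 264.65/39.61 = 6.681.
η_II = COP_actual/COP_Carnot = 3.215/6.681 = 0.4812.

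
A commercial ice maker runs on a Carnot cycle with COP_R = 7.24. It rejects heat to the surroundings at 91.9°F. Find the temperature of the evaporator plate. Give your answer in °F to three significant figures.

25.0 °F

For a Carnot refrigerator COP_R = T_C/(T_H − T_C), so T_C = COP·T_H/(1 + COP).
With T_H = 306.43 K, T_C = 7.24 × 306.43/8.240 = 269.24 K.
Converting, 269.24 K = 24.96°F.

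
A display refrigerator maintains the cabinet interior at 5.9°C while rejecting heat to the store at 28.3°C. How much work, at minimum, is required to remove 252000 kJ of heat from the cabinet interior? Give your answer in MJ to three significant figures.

20.2 MJ

In absolute terms T_C = 279.05 K and T_H = 301.45 K, so ΔT = 22.40 K.
The reversible limit is COP_R = T_C/ΔT = 12.46, so W_min = Q_C/COP = Q_C·ΔT/T_C.
W_min = 252000 × 22.40/279.05 = 20230 kJ = 20.23 MJ.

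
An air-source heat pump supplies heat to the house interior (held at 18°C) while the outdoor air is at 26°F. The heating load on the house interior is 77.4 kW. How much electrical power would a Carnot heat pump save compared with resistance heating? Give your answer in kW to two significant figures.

In absolute terms T_C = 269.82 K and T_H = 291.15 K, so ΔT = 21.33 K.
COP_Carnot = T_H/ΔT = 291.15/21.33 = 13.65.
Resistance heating needs Ẇ_res = Q̇_H = 77.40 kW; the reversible heat pump needs only Ẇ_hp = Q̇_H/COP = 5.671 kW.
Saving = 77.40 − 5.671 = 71.73 kW.

72 kW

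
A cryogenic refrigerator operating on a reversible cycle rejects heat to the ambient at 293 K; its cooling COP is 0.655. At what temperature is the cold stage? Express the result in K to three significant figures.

For a Carnot refrigerator COP_R = T_C/(T_H − T_C), so T_C = COP·T_H/(1 + COP).
With T_H = 293.00 K, T_C = 0.655 × 293.00/1.655 = 115.96 K.

116 K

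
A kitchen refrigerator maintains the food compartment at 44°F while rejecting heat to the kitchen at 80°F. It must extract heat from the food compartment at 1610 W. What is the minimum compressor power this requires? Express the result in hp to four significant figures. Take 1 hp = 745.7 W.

0.1543 hp

In absolute terms T_C = 279.82 K and T_H = 299.82 K, so ΔT = 20.00 K.
COP_Carnot = T_C/ΔT = 279.82/20.00 = 13.99.
Ẇ_min = Q̇/COP_Carnot = 1610/13.99 = 115.1 W = 0.1543 hp.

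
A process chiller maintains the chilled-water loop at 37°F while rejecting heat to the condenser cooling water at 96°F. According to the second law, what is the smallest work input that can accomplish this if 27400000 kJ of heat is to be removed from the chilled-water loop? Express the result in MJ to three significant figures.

3250 MJ

In absolute terms T_C = 275.93 K and T_H = 308.71 K, so ΔT = 32.78 K.
The reversible limit is COP_R = T_C/ΔT = 8.418, so W_min = Q_C/COP = Q_C·ΔT/T_C.
W_min = 27400000 × 32.78/275.93 = 3255000 kJ = 3255 MJ.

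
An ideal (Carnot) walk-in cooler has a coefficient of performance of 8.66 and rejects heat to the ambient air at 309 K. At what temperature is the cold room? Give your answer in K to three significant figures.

For a Carnot refrigerator COP_R = T_C/(T_H − T_C), so T_C = COP·T_H/(1 + COP).
With T_H = 309.00 K, T_C = 8.66 × 309.00/9.660 = 277.01 K.

277 K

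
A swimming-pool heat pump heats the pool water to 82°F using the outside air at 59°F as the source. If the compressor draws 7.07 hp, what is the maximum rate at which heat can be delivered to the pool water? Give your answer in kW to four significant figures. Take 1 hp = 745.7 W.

124.2 kW

In absolute terms T_C = 288.15 K and T_H = 300.93 K, so ΔT = 12.78 K.
COP_Carnot = T_H/ΔT = 300.93/12.78 = 23.55.
Q̇_max = COP_Carnot × Ẇ = 23.55 × 7.070 hp = 166.5 hp = 124.2 kW.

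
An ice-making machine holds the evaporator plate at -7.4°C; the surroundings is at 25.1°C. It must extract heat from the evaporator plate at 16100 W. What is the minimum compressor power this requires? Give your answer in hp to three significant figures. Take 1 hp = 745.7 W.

2.64 hp

In absolute terms T_C = 265.75 K and T_H = 298.25 K, so ΔT = 32.50 K.
COP_Carnot = T_C/ΔT = 265.75/32.50 = 8.177.
Ẇ_min = Q̇/COP_Carnot = 16100/8.177 = 1969 W = 2.640 hp.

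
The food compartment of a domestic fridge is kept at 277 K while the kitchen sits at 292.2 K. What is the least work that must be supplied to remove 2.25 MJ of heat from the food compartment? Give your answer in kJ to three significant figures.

The reservoir spacing is ΔT = 292.2 − 277 = 15.20 K.
The reversible limit is COP_R = T_C/ΔT = 18.22, so W_min = Q_C/COP = Q_C·ΔT/T_C.
W_min = 2.250 × 15.20/277.00 = 0.1235 MJ = 123.5 kJ.

123 kJ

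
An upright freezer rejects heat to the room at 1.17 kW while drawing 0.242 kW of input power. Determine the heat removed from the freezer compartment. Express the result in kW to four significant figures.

For a cyclic device the first law requires Q̇_H = Q̇_C + Ẇ.
Q̇_C = Q̇_H − Ẇ = 0.9280 kW.

0.9280 kW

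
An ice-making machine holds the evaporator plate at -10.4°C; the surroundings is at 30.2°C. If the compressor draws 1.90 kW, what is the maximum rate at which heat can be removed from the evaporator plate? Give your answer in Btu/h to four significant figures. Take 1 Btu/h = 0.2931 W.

In absolute terms T_C = 262.75 K and T_H = 303.35 K, so ΔT = 40.60 K.
COP_Carnot = T_C/ΔT = 262.75/40.60 = 6.472.
Q̇_max = COP_Carnot × Ẇ = 6.472 × 1.900 kW = 12.30 kW = 41950 Btu/h.

41950 Btu/h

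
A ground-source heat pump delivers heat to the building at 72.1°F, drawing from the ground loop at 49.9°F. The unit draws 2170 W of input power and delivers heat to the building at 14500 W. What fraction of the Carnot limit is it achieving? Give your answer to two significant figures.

COP_actual = Q̇_H/Ẇ = 14500/2170 = 6.682.
In absolute terms T_C = 283.09 K and T_H = 295.43 K, so ΔT = 12.33 K.
COP_Carnot = T_H/ΔT = 295.43/12.33 = 23.95.
η_II = COP_actual/COP_Carnot = 6.682/23.95 = 0.2790.

0.28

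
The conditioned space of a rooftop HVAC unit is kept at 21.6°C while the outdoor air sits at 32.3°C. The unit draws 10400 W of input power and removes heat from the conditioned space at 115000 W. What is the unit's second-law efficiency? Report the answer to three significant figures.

COP_actual = Q̇_C/Ẇ = 115000/10400 = 11.06.
In absolute terms T_C = 294.75 K and T_H = 305.45 K, so ΔT = 10.70 K.
COP_Carnot = T_C/ΔT = 294.75/10.70 = 27.55.
η_II = COP_actual/COP_Carnot = 11.06/27.55 = 0.4014.

0.401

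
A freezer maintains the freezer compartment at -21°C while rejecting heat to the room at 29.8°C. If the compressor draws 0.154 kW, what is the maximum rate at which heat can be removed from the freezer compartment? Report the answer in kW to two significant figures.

In absolute terms T_C = 252.15 K and T_H = 302.95 K, so ΔT = 50.80 K.
COP_Carnot = T_C/ΔT = 252.15/50.80 = 4.964.
Q̇_max = COP_Carnot × Ẇ = 4.964 × 0.1540 kW = 0.7644 kW.

0.76 kW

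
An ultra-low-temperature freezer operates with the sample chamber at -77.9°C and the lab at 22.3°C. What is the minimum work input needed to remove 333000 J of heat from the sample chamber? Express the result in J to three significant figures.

In absolute terms T_C = 195.25 K and T_H = 295.45 K, so ΔT = 100.2 K.
The reversible limit is COP_R = T_C/ΔT = 1.949, so W_min = Q_C/COP = Q_C·ΔT/T_C.
W_min = 333000 × 100.2/195.25 = 170900 J.

171000 J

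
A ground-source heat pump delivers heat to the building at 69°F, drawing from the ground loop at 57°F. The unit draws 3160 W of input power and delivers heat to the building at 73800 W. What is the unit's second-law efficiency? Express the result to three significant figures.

0.530

COP_actual = Q̇_H/Ẇ = 73800/3160 = 23.35.
In absolute terms T_C = 287.04 K and T_H = 293.71 K, so ΔT = 6.667 K.
COP_Carnot = T_H/ΔT = 293.71/6.667 = 44.06.
η_II = COP_actual/COP_Carnot = 23.35/44.06 = 0.5301.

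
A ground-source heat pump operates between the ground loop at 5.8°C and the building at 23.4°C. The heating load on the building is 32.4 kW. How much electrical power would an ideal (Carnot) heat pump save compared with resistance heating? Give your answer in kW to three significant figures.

In absolute terms T_C = 278.95 K and T_H = 296.55 K, so ΔT = 17.60 K.
COP_Carnot = T_H/ΔT = 296.55/17.60 = 16.85.
Resistance heating needs Ẇ_res = Q̇_H = 32.40 kW; the reversible heat pump needs only Ẇ_hp = Q̇_H/COP = 1.923 kW.
Saving = 32.40 − 1.923 = 30.48 kW.

30.5 kW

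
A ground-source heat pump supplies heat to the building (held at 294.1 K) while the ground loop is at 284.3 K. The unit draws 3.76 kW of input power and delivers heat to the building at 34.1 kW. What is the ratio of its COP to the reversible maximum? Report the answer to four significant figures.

0.3022

COP_actual = Q̇_H/Ẇ = 34.10/3.760 = 9.069.
The reservoir spacing is ΔT = 294.1 − 284.3 = 9.800 K.
COP_Carnot = T_H/ΔT = 294.10/9.800 = 30.01.
η_II = COP_actual/COP_Carnot = 9.069/30.01 = 0.3022.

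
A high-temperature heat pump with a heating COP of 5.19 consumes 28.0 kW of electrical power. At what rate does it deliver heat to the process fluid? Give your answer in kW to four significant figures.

145.3 kW

Q̇_H = COP_HP × Ẇ = 5.19 × 28.00 = 145.3 kW.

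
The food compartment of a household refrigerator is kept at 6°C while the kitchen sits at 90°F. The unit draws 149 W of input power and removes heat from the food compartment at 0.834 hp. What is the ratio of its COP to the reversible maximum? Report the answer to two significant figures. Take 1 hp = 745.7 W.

0.39

Converting, Q̇_C = 0.8340 hp = 621.9 W, so COP_actual = Q̇_C/Ẇ = 621.9/149.0 = 4.174.
In absolute terms T_C = 279.15 K and T_H = 305.37 K, so ΔT = 26.22 K.
COP_Carnot = T_C/ΔT = 279.15/26.22 = 10.65.
η_II = COP_actual/COP_Carnot = 4.174/10.65 = 0.3921.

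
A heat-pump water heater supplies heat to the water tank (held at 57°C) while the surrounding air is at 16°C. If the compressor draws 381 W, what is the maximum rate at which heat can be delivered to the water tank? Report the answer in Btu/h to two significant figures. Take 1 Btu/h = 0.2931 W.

In absolute terms T_C = 289.15 K and T_H = 330.15 K, so ΔT = 41.00 K.
COP_Carnot = T_H/ΔT = 330.15/41.00 = 8.052.
Q̇_max = COP_Carnot × Ẇ = 8.052 × 381.0 W = 3068 W = 10470 Btu/h.

10000 Btu/h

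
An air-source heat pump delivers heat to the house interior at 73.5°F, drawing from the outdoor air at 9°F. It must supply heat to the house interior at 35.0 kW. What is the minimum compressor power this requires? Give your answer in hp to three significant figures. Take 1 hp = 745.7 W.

In absolute terms T_C = 260.37 K and T_H = 296.21 K, so ΔT = 35.83 K.
COP_Carnot = T_H/ΔT = 296.21/35.83 = 8.266.
Ẇ_min = Q̇/COP_Carnot = 35.00/8.266 = 4.234 kW = 5.678 hp.

5.68 hp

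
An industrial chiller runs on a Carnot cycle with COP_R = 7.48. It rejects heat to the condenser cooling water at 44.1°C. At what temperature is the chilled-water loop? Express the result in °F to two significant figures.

For a Carnot refrigerator COP_R = T_C/(T_H − T_C), so T_C = COP·T_H/(1 + COP).
With T_H = 317.25 K, T_C = 7.48 × 317.25/8.480 = 279.84 K.
Converting, 279.84 K = 44.04°F.

44 °F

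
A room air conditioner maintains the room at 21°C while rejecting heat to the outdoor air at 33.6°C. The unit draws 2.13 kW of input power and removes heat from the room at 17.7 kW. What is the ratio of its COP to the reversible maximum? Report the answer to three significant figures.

0.356

COP_actual = Q̇_C/Ẇ = 17.70/2.130 = 8.310.
In absolute terms T_C = 294.15 K and T_H = 306.75 K, so ΔT = 12.60 K.
COP_Carnot = T_C/ΔT = 294.15/12.60 = 23.35.
η_II = COP_actual/COP_Carnot = 8.310/23.35 = 0.3560.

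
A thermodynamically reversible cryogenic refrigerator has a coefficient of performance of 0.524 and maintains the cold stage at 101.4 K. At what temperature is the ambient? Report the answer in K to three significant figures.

COP_R = T_C/(T_H − T_C) gives T_H − T_C = T_C/COP.
With T_C = 101.40 K, T_H = 101.40 × (1 + 1/0.524) = 294.91 K.

295 K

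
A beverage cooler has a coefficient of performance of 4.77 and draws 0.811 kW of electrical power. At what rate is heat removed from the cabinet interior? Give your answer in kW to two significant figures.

Q̇_C = COP × Ẇ = 4.77 × 0.8110 = 3.868 kW.

3.9 kW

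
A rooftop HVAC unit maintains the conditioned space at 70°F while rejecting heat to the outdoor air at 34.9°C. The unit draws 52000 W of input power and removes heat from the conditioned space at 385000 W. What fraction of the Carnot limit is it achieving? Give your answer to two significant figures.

COP_actual = Q̇_C/Ẇ = 385000/52000 = 7.404.
In absolute terms T_C = 294.26 K and T_H = 308.05 K, so ΔT = 13.79 K.
COP_Carnot = T_C/ΔT = 294.26/13.79 = 21.34.
η_II = COP_actual/COP_Carnot = 7.404/21.34 = 0.3469.

0.35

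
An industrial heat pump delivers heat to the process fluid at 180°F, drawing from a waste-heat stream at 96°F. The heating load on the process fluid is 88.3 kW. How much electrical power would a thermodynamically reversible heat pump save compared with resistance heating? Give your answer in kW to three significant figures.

In absolute terms T_C = 308.71 K and T_H = 355.37 K, so ΔT = 46.67 K.
COP_Carnot = T_H/ΔT = 355.37/46.67 = 7.615.
Resistance heating needs Ẇ_res = Q̇_H = 88.30 kW; the reversible heat pump needs only Ẇ_hp = Q̇_H/COP = 11.60 kW.
Saving = 88.30 − 11.60 = 76.70 kW.

76.7 kW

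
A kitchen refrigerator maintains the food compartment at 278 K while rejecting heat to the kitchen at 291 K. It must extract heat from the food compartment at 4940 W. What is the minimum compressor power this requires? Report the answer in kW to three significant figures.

0.231 kW

The reservoir spacing is ΔT = 291 − 278 = 13.00 K.
COP_Carnot = T_C/ΔT = 278.00/13.00 = 21.38.
Ẇ_min = Q̇/COP_Carnot = 4940/21.38 = 231.0 W = 0.2310 kW.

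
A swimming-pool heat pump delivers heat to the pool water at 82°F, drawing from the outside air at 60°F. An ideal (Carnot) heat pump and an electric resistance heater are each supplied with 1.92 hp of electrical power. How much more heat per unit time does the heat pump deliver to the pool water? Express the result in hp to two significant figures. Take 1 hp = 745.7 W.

In absolute terms T_C = 288.71 K and T_H = 300.93 K, so ΔT = 12.22 K.
COP_Carnot = T_H/ΔT = 300.93/12.22 = 24.62.
The heat pump delivers Q̇_H = COP × Ẇ = 47.27 hp; the resistance heater delivers Ẇ = 1.920 hp.
Extra = (COP − 1)·Ẇ = 45.35 hp.

45 hp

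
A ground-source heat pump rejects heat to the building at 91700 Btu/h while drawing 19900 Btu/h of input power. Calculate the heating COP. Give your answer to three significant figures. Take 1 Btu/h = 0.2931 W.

The first law gives Q̇_H = Q̇_C + Ẇ, so the three rates are Q̇_C = 71800, Q̇_H = 91700, Ẇ = 19900 Btu/h.
COP_HP = Q̇_H/Ẇ = 91700/19900 = 4.608.

4.61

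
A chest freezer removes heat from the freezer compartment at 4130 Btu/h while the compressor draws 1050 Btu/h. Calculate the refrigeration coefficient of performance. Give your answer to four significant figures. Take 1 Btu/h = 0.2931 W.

The first law gives Q̇_H = Q̇_C + Ẇ, so the three rates are Q̇_C = 4130, Q̇_H = 5180, Ẇ = 1050 Btu/h.
COP_R = Q̇_C/Ẇ = 4130/1050 = 3.933.

3.933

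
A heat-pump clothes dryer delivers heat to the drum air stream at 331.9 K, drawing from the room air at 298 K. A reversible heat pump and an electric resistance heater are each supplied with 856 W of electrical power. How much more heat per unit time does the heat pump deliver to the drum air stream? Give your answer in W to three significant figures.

The reservoir spacing is ΔT = 331.9 − 298 = 33.90 K.
COP_Carnot = T_H/ΔT = 331.90/33.90 = 9.791.
The heat pump delivers Q̇_H = COP × Ẇ = 8381 W; the resistance heater delivers Ẇ = 856.0 W.
Extra = (COP − 1)·Ẇ = 7525 W.

7520 W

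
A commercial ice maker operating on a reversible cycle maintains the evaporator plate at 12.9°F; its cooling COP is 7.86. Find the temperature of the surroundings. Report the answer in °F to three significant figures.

73.0 °F

COP_R = T_C/(T_H − T_C) gives T_H − T_C = T_C/COP.
With T_C = 262.54 K, T_H = 262.54 × (1 + 1/7.86) = 295.94 K.
Converting, 295.94 K = 73.02°F.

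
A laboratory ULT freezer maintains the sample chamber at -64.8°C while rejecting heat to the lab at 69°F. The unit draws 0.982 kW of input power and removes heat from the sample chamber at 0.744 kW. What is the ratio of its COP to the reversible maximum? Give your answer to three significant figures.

COP_actual = Q̇_C/Ẇ = 0.7440/0.9820 = 0.7576.
In absolute terms T_C = 208.35 K and T_H = 293.71 K, so ΔT = 85.36 K.
COP_Carnot = T_C/ΔT = 208.35/85.36 = 2.441.
η_II = COP_actual/COP_Carnot = 0.7576/2.441 = 0.3104.

0.310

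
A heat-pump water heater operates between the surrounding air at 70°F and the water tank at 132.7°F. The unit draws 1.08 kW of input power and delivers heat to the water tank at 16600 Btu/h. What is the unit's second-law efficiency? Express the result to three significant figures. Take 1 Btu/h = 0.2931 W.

0.477

Converting, Q̇_H = 16600 Btu/h = 4.865 kW, so COP_actual = Q̇_H/Ẇ = 4.865/1.080 = 4.505.
In absolute terms T_C = 294.26 K and T_H = 329.09 K, so ΔT = 34.83 K.
COP_Carnot = T_H/ΔT = 329.09/34.83 = 9.448.
η_II = COP_actual/COP_Carnot = 4.505/9.448 = 0.4768.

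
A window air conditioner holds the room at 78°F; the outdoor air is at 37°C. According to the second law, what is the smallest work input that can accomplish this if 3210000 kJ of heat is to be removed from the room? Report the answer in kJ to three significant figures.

123000 kJ

In absolute terms T_C = 298.71 K and T_H = 310.15 K, so ΔT = 11.44 K.
The reversible limit is COP_R = T_C/ΔT = 26.10, so W_min = Q_C/COP = Q_C·ΔT/T_C.
W_min = 3210000 × 11.44/298.71 = 123000 kJ.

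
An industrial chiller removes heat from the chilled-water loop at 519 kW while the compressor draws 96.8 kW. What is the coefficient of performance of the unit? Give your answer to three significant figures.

5.36

The first law gives Q̇_H = Q̇_C + Ẇ, so the three rates are Q̇_C = 519.0, Q̇_H = 615.8, Ẇ = 96.80 kW.
COP_R = Q̇_C/Ẇ = 519.0/96.80 = 5.362.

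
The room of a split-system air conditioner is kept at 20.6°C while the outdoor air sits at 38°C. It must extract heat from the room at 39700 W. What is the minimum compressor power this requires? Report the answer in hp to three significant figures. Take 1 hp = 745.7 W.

In absolute terms T_C = 293.75 K and T_H = 311.15 K, so ΔT = 17.40 K.
COP_Carnot = T_C/ΔT = 293.75/17.40 = 16.88.
Ẇ_min = Q̇/COP_Carnot = 39700/16.88 = 2352 W = 3.154 hp.

3.15 hp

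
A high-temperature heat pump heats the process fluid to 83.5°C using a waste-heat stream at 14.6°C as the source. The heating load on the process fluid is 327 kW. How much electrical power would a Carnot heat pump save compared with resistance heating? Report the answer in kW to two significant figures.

260 kW

In absolute terms T_C = 287.75 K and T_H = 356.65 K, so ΔT = 68.90 K.
COP_Carnot = T_H/ΔT = 356.65/68.90 = 5.176.
Resistance heating needs Ẇ_res = Q̇_H = 327.0 kW; the reversible heat pump needs only Ẇ_hp = Q̇_H/COP = 63.17 kW.
Saving = 327.0 − 63.17 = 263.8 kW.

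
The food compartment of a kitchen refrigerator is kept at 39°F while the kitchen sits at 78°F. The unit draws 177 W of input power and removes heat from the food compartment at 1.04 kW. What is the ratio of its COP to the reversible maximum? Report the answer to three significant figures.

Converting, Q̇_C = 1.040 kW = 1040 W, so COP_actual = Q̇_C/Ẇ = 1040/177.0 = 5.876.
In absolute terms T_C = 277.04 K and T_H = 298.71 K, so ΔT = 21.67 K.
COP_Carnot = T_C/ΔT = 277.04/21.67 = 12.79.
η_II = COP_actual/COP_Carnot = 5.876/12.79 = 0.4595.

0.460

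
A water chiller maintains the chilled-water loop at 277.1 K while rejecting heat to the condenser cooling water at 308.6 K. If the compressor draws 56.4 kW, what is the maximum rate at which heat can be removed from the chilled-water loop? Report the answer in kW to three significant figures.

The reservoir spacing is ΔT = 308.6 − 277.1 = 31.50 K.
COP_Carnot = T_C/ΔT = 277.10/31.50 = 8.797.
Q̇_max = COP_Carnot × Ẇ = 8.797 × 56.40 kW = 496.1 kW.

496 kW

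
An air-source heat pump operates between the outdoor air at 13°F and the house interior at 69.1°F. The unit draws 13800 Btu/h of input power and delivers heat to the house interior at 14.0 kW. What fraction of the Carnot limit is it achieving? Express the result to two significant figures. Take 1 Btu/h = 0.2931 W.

0.37

Converting, Q̇_H = 14.00 kW = 47770 Btu/h, so COP_actual = Q̇_H/Ẇ = 47770/13800 = 3.461.
In absolute terms T_C = 262.59 K and T_H = 293.76 K, so ΔT = 31.17 K.
COP_Carnot = T_H/ΔT = 293.76/31.17 = 9.425.
η_II = COP_actual/COP_Carnot = 3.461/9.425 = 0.3672.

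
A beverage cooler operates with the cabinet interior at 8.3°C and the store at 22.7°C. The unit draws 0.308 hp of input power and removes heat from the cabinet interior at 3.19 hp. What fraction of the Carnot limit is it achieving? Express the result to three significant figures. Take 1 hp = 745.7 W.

0.530

COP_actual = Q̇_C/Ẇ = 3.190/0.3080 = 10.36.
In absolute terms T_C = 281.45 K and T_H = 295.85 K, so ΔT = 14.40 K.
COP_Carnot = T_C/ΔT = 281.45/14.40 = 19.55.
η_II = COP_actual/COP_Carnot = 10.36/19.55 = 0.5299.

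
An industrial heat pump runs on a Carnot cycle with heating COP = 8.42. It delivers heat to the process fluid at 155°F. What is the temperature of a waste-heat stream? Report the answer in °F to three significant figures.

82.0 °F

COP_HP = T_H/(T_H − T_C) gives T_H − T_C = T_H/COP.
With T_H = 341.48 K, T_C = 341.48 × (1 − 1/8.42) = 300.93 K.
Converting, 300.93 K = 82.00°F.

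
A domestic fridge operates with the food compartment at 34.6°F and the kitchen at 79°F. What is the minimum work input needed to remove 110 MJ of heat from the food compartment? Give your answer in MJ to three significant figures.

In absolute terms T_C = 274.59 K and T_H = 299.26 K, so ΔT = 24.67 K.
The reversible limit is COP_R = T_C/ΔT = 11.13, so W_min = Q_C/COP = Q_C·ΔT/T_C.
W_min = 110.0 × 24.67/274.59 = 9.881 MJ.

9.88 MJ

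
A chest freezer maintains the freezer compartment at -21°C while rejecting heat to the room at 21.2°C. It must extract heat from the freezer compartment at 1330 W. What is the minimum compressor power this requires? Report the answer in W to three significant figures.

In absolute terms T_C = 252.15 K and T_H = 294.35 K, so ΔT = 42.20 K.
COP_Carnot = T_C/ΔT = 252.15/42.20 = 5.975.
Ẇ_min = Q̇/COP_Carnot = 1330/5.975 = 222.6 W.

223 W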